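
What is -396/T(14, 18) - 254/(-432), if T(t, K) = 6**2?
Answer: -2249/216 ≈ -10.412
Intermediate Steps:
T(t, K) = 36
-396/T(14, 18) - 254/(-432) = -396/36 - 254/(-432) = -396*1/36 - 254*(-1/432) = -11 + 127/216 = -2249/216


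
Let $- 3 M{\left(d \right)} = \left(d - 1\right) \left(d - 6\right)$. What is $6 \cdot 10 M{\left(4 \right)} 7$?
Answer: $840$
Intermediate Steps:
$M{\left(d \right)} = - \frac{\left(-1 + d\right) \left(-6 + d\right)}{3}$ ($M{\left(d \right)} = - \frac{\left(d - 1\right) \left(d - 6\right)}{3} = - \frac{\left(-1 + d\right) \left(-6 + d\right)}{3}$)
$6 \cdot 10 M{\left(4 \right)} 7 = 6 \cdot 10 \left(-2 - \frac{4^{2}}{3} + \frac{7}{3} \cdot 4\right) 7 = 60 \left(-2 - \frac{16}{3} + \frac{28}{3}\right) 7 = 60 \cdot 2 \cdot 7 = 120 \cdot 7 = 840$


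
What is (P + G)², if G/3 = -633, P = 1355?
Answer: 295936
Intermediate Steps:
G = -1899 (G = 3*(-633) = -1899)
(P + G)² = (1355 - 1899)² = (-544)² = 295936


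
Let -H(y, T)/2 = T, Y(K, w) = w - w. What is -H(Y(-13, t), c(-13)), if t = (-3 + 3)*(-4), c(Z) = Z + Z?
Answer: -52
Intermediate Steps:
c(Z) = 2*Z
t = 0 (t = 0*(-4) = 0)
Y(K, w) = 0
H(y, T) = -2*T
-H(Y(-13, t), c(-13)) = -(-2)*2*(-13) = -(-2)*(-26) = -1*52 = -52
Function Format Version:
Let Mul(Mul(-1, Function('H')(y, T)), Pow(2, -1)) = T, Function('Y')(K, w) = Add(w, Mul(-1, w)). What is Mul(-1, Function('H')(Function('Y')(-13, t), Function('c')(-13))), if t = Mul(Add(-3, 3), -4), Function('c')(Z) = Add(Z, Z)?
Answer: -52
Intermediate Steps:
Function('c')(Z) = Mul(2, Z)
t = 0 (t = Mul(0, -4) = 0)
Function('Y')(K, w) = 0
Function('H')(y, T) = Mul(-2, T)
Mul(-1, Function('H')(Function('Y')(-13, t), Function('c')(-13))) = Mul(-1, Mul(-2, Mul(2, -13))) = Mul(-1, Mul(-2, -26)) = Mul(-1, 52) = -52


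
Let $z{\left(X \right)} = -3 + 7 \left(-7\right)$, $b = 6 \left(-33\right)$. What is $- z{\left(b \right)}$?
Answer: $52$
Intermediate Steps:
$b = -198$
$z{\left(X \right)} = -52$ ($z{\left(X \right)} = -3 - 49 = -52$)
$- z{\left(b \right)} = \left(-1\right) \left(-52\right) = 52$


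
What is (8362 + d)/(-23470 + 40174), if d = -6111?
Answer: 2251/16704 ≈ 0.13476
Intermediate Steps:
(8362 + d)/(-23470 + 40174) = (8362 - 6111)/(-23470 + 40174) = 2251/16704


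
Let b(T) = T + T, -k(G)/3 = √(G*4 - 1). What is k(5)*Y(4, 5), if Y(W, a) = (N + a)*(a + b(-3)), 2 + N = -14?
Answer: -33*√19 ≈ -143.84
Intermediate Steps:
N = -16 (N = -2 - 14 = -16)
k(G) = -3*√(-1 + 4*G) (k(G) = -3*√(G*4 - 1) = -3*√(4*G - 1) = -3*√(-1 + 4*G))
b(T) = 2*T
Y(W, a) = (-16 + a)*(-6 + a) (Y(W, a) = (-16 + a)*(a + 2*(-3)) = (-16 + a)*(a - 6) = (-16 + a)*(-6 + a))
k(5)*Y(4, 5) = (-3*√(-1 + 4*5))*(96 + 5² - 22*5) = (-3*√(-1 + 20))*(96 + 25 - 110) = -3*√19*11 = -33*√19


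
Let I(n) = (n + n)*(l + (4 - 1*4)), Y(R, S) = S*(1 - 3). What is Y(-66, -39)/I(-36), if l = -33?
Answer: 13/396 ≈ 0.032828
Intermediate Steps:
Y(R, S) = -2*S (Y(R, S) = S*(-2) = -2*S)
I(n) = -66*n (I(n) = (n + n)*(-33 + (4 - 1*4)) = (2*n)*(-33 + (4 - 4)) = (2*n)*(-33 + 0) = (2*n)*(-33) = -66*n)
Y(-66, -39)/I(-36) = (-2*(-39))/((-66*(-36))) = 78/2376 = 78*(1/2376) = 13/396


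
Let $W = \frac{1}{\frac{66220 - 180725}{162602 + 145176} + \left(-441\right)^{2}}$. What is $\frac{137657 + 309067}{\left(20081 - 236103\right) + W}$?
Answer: $- \frac{2228291279308851}{1077533194382659} \approx -2.068$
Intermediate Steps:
$W = \frac{307778}{59856858713}$ ($W = \frac{1}{- \frac{114505}{307778} + 194481} = \frac{1}{\frac{59856858713}{307778}} = \frac{307778}{59856858713} \approx 5.1419 \cdot 10^{-6}$)
$\frac{137657 + 309067}{\left(20081 - 236103\right) + W} = \frac{137657 + 309067}{\left(20081 - 236103\right) + \frac{307778}{59856858713}} = \frac{446724}{-216022 + \frac{307778}{59856858713}} = \frac{446724}{- \frac{12930398332591908}{59856858713}} = 446724 \left(- \frac{59856858713}{12930398332591908}\right) = - \frac{2228291279308851}{1077533194382659}$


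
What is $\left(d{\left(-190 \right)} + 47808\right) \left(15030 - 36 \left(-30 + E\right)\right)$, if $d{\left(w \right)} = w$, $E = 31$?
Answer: $713984292$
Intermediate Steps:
$\left(d{\left(-190 \right)} + 47808\right) \left(15030 - 36 \left(-30 + E\right)\right) = \left(-190 + 47808\right) \left(15030 - 36 \left(-30 + 31\right)\right) = 47618 \left(15030 - 36\right) = 47618 \cdot 14994 = 713984292$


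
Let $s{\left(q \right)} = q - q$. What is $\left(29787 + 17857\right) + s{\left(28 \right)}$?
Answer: $47644$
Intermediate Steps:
$s{\left(q \right)} = 0$
$\left(29787 + 17857\right) + s{\left(28 \right)} = \left(29787 + 17857\right) + 0 = 47644 + 0 = 47644$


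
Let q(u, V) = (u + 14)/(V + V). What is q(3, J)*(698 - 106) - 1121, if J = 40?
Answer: -4976/5 ≈ -995.20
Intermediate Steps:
q(u, V) = (14 + u)/(2*V) (q(u, V) = (14 + u)/((2*V)) = (14 + u)*(1/(2*V)) = (14 + u)/(2*V))
q(3, J)*(698 - 106) - 1121 = ((1/2)*(14 + 3)/40)*(698 - 106) - 1121 = ((1/2)*(1/40)*17)*592 - 1121 = (17/80)*592 - 1121 = 629/5 - 1121 = -4976/5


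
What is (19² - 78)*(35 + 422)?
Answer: 129331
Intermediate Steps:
(19² - 78)*(35 + 422) = (361 - 78)*457 = 283*457 = 129331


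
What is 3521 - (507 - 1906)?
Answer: 4920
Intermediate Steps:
3521 - (507 - 1906) = 3521 - 1*(-1399) = 3521 + 1399 = 4920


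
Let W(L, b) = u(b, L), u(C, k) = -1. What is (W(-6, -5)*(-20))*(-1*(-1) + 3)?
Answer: 80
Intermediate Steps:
W(L, b) = -1
(W(-6, -5)*(-20))*(-1*(-1) + 3) = (-1*(-20))*(-1*(-1) + 3) = 20*(1 + 3) = 20*4 = 80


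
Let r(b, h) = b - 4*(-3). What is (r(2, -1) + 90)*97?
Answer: 10088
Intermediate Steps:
r(b, h) = 12 + b (r(b, h) = b + 12 = 12 + b)
(r(2, -1) + 90)*97 = ((12 + 2) + 90)*97 = (14 + 90)*97 = 104*97 = 10088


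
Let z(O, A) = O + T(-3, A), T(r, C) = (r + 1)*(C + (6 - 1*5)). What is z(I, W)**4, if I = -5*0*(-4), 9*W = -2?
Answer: 38416/6561 ≈ 5.8552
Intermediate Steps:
T(r, C) = (1 + C)*(1 + r) (T(r, C) = (1 + r)*(C + (6 - 5)) = (1 + r)*(C + 1) = (1 + r)*(1 + C) = (1 + C)*(1 + r))
W = -2/9 (W = (1/9)*(-2) = -2/9 ≈ -0.22222)
I = 0 (I = 0*(-4) = 0)
z(O, A) = -2 + O - 2*A (z(O, A) = O + (1 + A - 3 + A*(-3)) = O + (1 + A - 3 - 3*A) = O + (-2 - 2*A) = -2 + O - 2*A)
z(I, W)**4 = (-2 + 0 - 2*(-2/9))**4 = (-2 + 0 + 4/9)**4 = (-14/9)**4 = 38416/6561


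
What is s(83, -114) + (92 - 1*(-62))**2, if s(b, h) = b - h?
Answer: 23913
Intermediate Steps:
s(83, -114) + (92 - 1*(-62))**2 = (83 - 1*(-114)) + (92 - 1*(-62))**2 = (83 + 114) + (92 + 62)**2 = 197 + 154**2 = 197 + 23716 = 23913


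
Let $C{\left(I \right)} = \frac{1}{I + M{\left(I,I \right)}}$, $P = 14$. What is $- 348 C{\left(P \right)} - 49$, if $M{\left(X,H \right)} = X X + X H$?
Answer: $- \frac{349}{7} \approx -49.857$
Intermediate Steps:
$M{\left(X,H \right)} = X^{2} + H X$
$C{\left(I \right)} = \frac{1}{I + 2 I^{2}}$ ($C{\left(I \right)} = \frac{1}{I + I \left(I + I\right)} = \frac{1}{I + I 2 I} = \frac{1}{I + 2 I^{2}}$)
$- 348 C{\left(P \right)} - 49 = - 348 \frac{1}{14 \left(1 + 2 \cdot 14\right)} - 49 = - 348 \frac{1}{14 \left(1 + 28\right)} - 49 = - 348 \frac{1}{14 \cdot 29} - 49 = - 348 \cdot \frac{1}{14} \cdot \frac{1}{29} - 49 = \left(-348\right) \frac{1}{406} - 49 = - \frac{6}{7} - 49 = - \frac{349}{7}$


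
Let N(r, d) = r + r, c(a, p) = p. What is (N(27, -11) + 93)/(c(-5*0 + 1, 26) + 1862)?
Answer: 147/1888 ≈ 0.077860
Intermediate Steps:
N(r, d) = 2*r
(N(27, -11) + 93)/(c(-5*0 + 1, 26) + 1862) = (2*27 + 93)/(26 + 1862) = (54 + 93)/1888 = 147*(1/1888) = 147/1888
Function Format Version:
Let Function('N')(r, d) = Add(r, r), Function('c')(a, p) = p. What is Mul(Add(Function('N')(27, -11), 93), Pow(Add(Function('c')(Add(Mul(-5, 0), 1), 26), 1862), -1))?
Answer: Rational(147, 1888) ≈ 0.077860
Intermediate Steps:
Function('N')(r, d) = Mul(2, r)
Mul(Add(Function('N')(27, -11), 93), Pow(Add(Function('c')(Add(Mul(-5, 0), 1), 26), 1862), -1)) = Mul(Add(Mul(2, 27), 93), Pow(Add(26, 1862), -1)) = Mul(Add(54, 93), Pow(1888, -1)) = Mul(147, Rational(1, 1888)) = Rational(147, 1888)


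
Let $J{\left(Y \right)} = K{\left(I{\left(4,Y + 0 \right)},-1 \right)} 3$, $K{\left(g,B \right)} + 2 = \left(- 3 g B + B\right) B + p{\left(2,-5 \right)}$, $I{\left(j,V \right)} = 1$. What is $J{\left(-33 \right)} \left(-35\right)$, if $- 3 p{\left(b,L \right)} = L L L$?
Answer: $-3955$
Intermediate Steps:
$p{\left(b,L \right)} = - \frac{L^{3}}{3}$ ($p{\left(b,L \right)} = - \frac{L L L}{3} = - \frac{L^{2} L}{3} = - \frac{L^{3}}{3}$)
$K{\left(g,B \right)} = \frac{119}{3} + B \left(B - 3 B g\right)$ ($K{\left(g,B \right)} = -2 + \left(\left(- 3 g B + B\right) B - \frac{\left(-5\right)^{3}}{3}\right) = -2 + \left(\left(- 3 B g + B\right) B - - \frac{125}{3}\right) = -2 + \left(\left(B - 3 B g\right) B + \frac{125}{3}\right) = -2 + \left(B \left(B - 3 B g\right) + \frac{125}{3}\right) = -2 + \left(\frac{125}{3} + B \left(B - 3 B g\right)\right) = \frac{119}{3} + B \left(B - 3 B g\right)$)
$J{\left(Y \right)} = 113$ ($J{\left(Y \right)} = \left(\frac{119}{3} + \left(-1\right)^{2} - 3 \left(-1\right)^{2}\right) 3 = \left(\frac{119}{3} + 1 - 3 \cdot 1\right) 3 = \left(\frac{119}{3} + 1 - 3\right) 3 = \frac{113}{3} \cdot 3 = 113$)
$J{\left(-33 \right)} \left(-35\right) = 113 \left(-35\right) = -3955$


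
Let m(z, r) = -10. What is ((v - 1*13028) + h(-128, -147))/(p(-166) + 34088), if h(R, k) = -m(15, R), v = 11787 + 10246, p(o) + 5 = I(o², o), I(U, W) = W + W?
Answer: 9015/33751 ≈ 0.26710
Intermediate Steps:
I(U, W) = 2*W
p(o) = -5 + 2*o
v = 22033
h(R, k) = 10 (h(R, k) = -1*(-10) = 10)
((v - 1*13028) + h(-128, -147))/(p(-166) + 34088) = ((22033 - 1*13028) + 10)/((-5 + 2*(-166)) + 34088) = ((22033 - 13028) + 10)/((-5 - 332) + 34088) = (9005 + 10)/(-337 + 34088) = 9015/33751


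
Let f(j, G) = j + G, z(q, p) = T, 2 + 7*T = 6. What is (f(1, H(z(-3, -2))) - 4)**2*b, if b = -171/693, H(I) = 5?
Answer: -76/77 ≈ -0.98701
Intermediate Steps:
T = 4/7 (T = -2/7 + (1/7)*6 = -2/7 + 6/7 = 4/7 ≈ 0.57143)
z(q, p) = 4/7
f(j, G) = G + j
b = -19/77 (b = -171*1/693 = -19/77 ≈ -0.24675)
(f(1, H(z(-3, -2))) - 4)**2*b = ((5 + 1) - 4)**2*(-19/77) = (6 - 4)**2*(-19/77) = 2**2*(-19/77) = 4*(-19/77) = -76/77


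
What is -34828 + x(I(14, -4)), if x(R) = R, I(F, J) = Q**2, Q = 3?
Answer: -34819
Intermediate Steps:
I(F, J) = 9 (I(F, J) = 3**2 = 9)
-34828 + x(I(14, -4)) = -34828 + 9 = -34819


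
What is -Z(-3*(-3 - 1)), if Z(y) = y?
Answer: -12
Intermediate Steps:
-Z(-3*(-3 - 1)) = -(-3)*(-3 - 1) = -(-3)*(-4) = -1*12 = -12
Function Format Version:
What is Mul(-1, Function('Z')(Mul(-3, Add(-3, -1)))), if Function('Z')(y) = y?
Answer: -12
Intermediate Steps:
Mul(-1, Function('Z')(Mul(-3, Add(-3, -1)))) = Mul(-1, Mul(-3, Add(-3, -1))) = Mul(-1, Mul(-3, -4)) = Mul(-1, 12) = -12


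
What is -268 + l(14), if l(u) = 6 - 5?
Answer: -267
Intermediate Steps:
l(u) = 1
-268 + l(14) = -268 + 1 = -267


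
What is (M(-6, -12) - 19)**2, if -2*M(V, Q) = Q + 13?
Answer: 1521/4 ≈ 380.25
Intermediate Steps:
M(V, Q) = -13/2 - Q/2 (M(V, Q) = -(Q + 13)/2 = -(13 + Q)/2 = -13/2 - Q/2)
(M(-6, -12) - 19)**2 = ((-13/2 - 1/2*(-12)) - 19)**2 = ((-13/2 + 6) - 19)**2 = (-1/2 - 19)**2 = (-39/2)**2 = 1521/4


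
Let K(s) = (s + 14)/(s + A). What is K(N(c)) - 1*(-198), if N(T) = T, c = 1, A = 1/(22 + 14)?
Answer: 7866/37 ≈ 212.59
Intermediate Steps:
A = 1/36 ≈ 0.027778
K(s) = (14 + s)/(1/36 + s) (K(s) = (s + 14)/(s + 1/36) = (14 + s)/(1/36 + s))
K(N(c)) - 1*(-198) = 36*(14 + 1)/(1 + 36*1) - 1*(-198) = 36*15/(1 + 36) + 198 = 36*15/37 + 198 = 36*(1/37)*15 + 198 = 540/37 + 198 = 7866/37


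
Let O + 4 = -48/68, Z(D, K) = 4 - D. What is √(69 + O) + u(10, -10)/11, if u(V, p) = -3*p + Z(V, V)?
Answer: 24/11 + √18581/17 ≈ 10.200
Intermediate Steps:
u(V, p) = 4 - V - 3*p (u(V, p) = -3*p + (4 - V) = 4 - V - 3*p)
O = -80/17 (O = -4 - 48/68 = -4 - 48*1/68 = -4 - 12/17 = -80/17 ≈ -4.7059)
√(69 + O) + u(10, -10)/11 = √(69 - 80/17) + (4 - 1*10 - 3*(-10))/11 = √(1093/17) + (4 - 10 + 30)*(1/11) = √18581/17 + 24*(1/11) = √18581/17 + 24/11 = 24/11 + √18581/17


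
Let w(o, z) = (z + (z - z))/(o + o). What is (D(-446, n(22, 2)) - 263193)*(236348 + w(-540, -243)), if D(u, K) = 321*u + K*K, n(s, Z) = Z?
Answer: -768330263759/8 ≈ -9.6041e+10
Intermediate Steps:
D(u, K) = K² + 321*u (D(u, K) = 321*u + K² = K² + 321*u)
w(o, z) = z/(2*o) (w(o, z) = (z + 0)/((2*o)) = z*(1/(2*o)) = z/(2*o))
(D(-446, n(22, 2)) - 263193)*(236348 + w(-540, -243)) = ((2² + 321*(-446)) - 263193)*(236348 + (½)*(-243)/(-540)) = ((4 - 143166) - 263193)*(236348 + (½)*(-243)*(-1/540)) = (-143162 - 263193)*(236348 + 9/40) = -406355*9453929/40 = -768330263759/8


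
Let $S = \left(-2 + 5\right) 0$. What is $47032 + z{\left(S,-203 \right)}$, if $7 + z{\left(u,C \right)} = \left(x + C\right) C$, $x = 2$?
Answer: $87828$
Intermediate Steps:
$S = 0$ ($S = 3 \cdot 0 = 0$)
$z{\left(u,C \right)} = -7 + C \left(2 + C\right)$ ($z{\left(u,C \right)} = -7 + \left(2 + C\right) C = -7 + C \left(2 + C\right)$)
$47032 + z{\left(S,-203 \right)} = 47032 + \left(-7 + \left(-203\right)^{2} + 2 \left(-203\right)\right) = 47032 - -40796 = 47032 + 40796 = 87828$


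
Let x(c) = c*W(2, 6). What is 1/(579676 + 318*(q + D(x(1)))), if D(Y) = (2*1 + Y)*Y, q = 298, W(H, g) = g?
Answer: 1/689704 ≈ 1.4499e-6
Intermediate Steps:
x(c) = 6*c (x(c) = c*6 = 6*c)
D(Y) = Y*(2 + Y) (D(Y) = (2 + Y)*Y = Y*(2 + Y))
1/(579676 + 318*(q + D(x(1)))) = 1/(579676 + 318*(298 + (6*1)*(2 + 6*1))) = 1/(579676 + 318*(298 + 6*(2 + 6))) = 1/(579676 + 318*(298 + 6*8)) = 1/(579676 + 318*(298 + 48)) = 1/(579676 + 318*346) = 1/(579676 + 110028) = 1/689704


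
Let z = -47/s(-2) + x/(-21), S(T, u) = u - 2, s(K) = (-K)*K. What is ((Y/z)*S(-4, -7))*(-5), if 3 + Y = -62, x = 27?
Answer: -81900/293 ≈ -279.52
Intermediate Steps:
Y = -65 (Y = -3 - 62 = -65)
s(K) = -K²
S(T, u) = -2 + u
z = 293/28 (z = -47/((-1*(-2)²)) + 27/(-21) = -47/((-1*4)) + 27*(-1/21) = -47/(-4) - 9/7 = -47*(-¼) - 9/7 = 47/4 - 9/7 = 293/28 ≈ 10.464)
((Y/z)*S(-4, -7))*(-5) = ((-65/293/28)*(-2 - 7))*(-5) = (-65*28/293*(-9))*(-5) = -1820/293*(-9)*(-5) = (16380/293)*(-5) = -81900/293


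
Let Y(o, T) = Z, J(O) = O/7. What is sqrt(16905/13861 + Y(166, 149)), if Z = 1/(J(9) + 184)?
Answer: 2*sqrt(98979970420051)/17977717 ≈ 1.1068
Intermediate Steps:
J(O) = O/7 (J(O) = O*(1/7) = O/7)
Z = 7/1297 (Z = 1/((1/7)*9 + 184) = 1/(9/7 + 184) = 1/(1297/7) = 7/1297 ≈ 0.0053971)
Y(o, T) = 7/1297
sqrt(16905/13861 + Y(166, 149)) = sqrt(16905/13861 + 7/1297) = sqrt(22022812/17977717) = 2*sqrt(98979970420051)/17977717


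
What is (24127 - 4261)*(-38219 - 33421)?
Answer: -1423200240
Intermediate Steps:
(24127 - 4261)*(-38219 - 33421) = 19866*(-71640) = -1423200240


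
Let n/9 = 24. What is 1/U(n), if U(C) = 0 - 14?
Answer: -1/14 ≈ -0.071429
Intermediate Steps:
n = 216 (n = 9*24 = 216)
U(C) = -14
1/U(n) = 1/(-14) = -1/14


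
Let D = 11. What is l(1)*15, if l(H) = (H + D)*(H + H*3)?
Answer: 720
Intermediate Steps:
l(H) = 4*H*(11 + H) (l(H) = (H + 11)*(H + H*3) = (11 + H)*(H + 3*H) = (11 + H)*(4*H) = 4*H*(11 + H))
l(1)*15 = (4*1*(11 + 1))*15 = (4*1*12)*15 = 48*15 = 720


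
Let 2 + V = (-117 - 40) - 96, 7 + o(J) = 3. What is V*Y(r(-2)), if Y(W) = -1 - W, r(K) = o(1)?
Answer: -765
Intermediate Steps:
o(J) = -4 (o(J) = -7 + 3 = -4)
r(K) = -4
V = -255 (V = -2 + ((-117 - 40) - 96) = -2 + (-157 - 96) = -2 - 253 = -255)
V*Y(r(-2)) = -255*(-1 - 1*(-4)) = -255*(-1 + 4) = -255*3 = -765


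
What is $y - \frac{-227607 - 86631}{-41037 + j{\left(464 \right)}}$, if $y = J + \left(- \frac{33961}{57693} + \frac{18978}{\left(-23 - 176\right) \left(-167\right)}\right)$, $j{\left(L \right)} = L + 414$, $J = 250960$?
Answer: $\frac{19322641393114445257}{76997311283571} \approx 2.5095 \cdot 10^{5}$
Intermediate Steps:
$j{\left(L \right)} = 414 + L$
$y = \frac{481168452532081}{1917311469}$ ($y = 250960 + \left(- \frac{33961}{57693} + \frac{18978}{\left(-23 - 176\right) \left(-167\right)}\right) = 250960 + \left(\left(-33961\right) \frac{1}{57693} + \frac{18978}{\left(-199\right) \left(-167\right)}\right) = 250960 - \left(\frac{33961}{57693} - \frac{18978}{33233}\right) = 250960 + \left(- \frac{33961}{57693} + 18978 \cdot \frac{1}{33233}\right) = 250960 + \left(- \frac{33961}{57693} + \frac{18978}{33233}\right) = 250960 - \frac{33728159}{1917311469} = \frac{481168452532081}{1917311469} \approx 2.5096 \cdot 10^{5}$)
$y - \frac{-227607 - 86631}{-41037 + j{\left(464 \right)}} = \frac{481168452532081}{1917311469} - \frac{-227607 - 86631}{-41037 + \left(414 + 464\right)} = \frac{481168452532081}{1917311469} - - \frac{314238}{-41037 + 878} = \frac{481168452532081}{1917311469} - - \frac{314238}{-40159} = \frac{481168452532081}{1917311469} - \left(-314238\right) \left(- \frac{1}{40159}\right) = \frac{481168452532081}{1917311469} - \frac{314238}{40159} = \frac{19322641393114445257}{76997311283571}$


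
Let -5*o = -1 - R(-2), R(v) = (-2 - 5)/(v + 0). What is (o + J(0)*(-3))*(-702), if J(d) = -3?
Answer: -34749/5 ≈ -6949.8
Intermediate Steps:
R(v) = -7/v
o = 9/10 (o = -(-1 - (-7)/(-2))/5 = -(-1 - (-7)*(-1)/2)/5 = -(-1 - 1*7/2)/5 = -(-1 - 7/2)/5 = -⅕*(-9/2) = 9/10 ≈ 0.90000)
(o + J(0)*(-3))*(-702) = (9/10 - 3*(-3))*(-702) = (9/10 + 9)*(-702) = (99/10)*(-702) = -34749/5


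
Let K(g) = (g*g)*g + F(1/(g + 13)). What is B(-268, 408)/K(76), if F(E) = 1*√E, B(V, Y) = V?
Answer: -156275456/255974531989 + 4*√89/255974531989 ≈ -0.00061051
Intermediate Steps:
F(E) = √E
K(g) = g³ + √(1/(13 + g)) (K(g) = (g*g)*g + √(1/(g + 13)) = g²*g + √(1/(13 + g)) = g³ + √(1/(13 + g)))
B(-268, 408)/K(76) = -268/(76³ + √(1/(13 + 76))) = -268/(438976 + √(1/89)) = -268/(438976 + √89/89)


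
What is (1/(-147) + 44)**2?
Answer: 41822089/21609 ≈ 1935.4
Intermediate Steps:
(1/(-147) + 44)**2 = (-1/147 + 44)**2 = (6467/147)**2 = 41822089/21609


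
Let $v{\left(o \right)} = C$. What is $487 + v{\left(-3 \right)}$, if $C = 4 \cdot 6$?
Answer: $511$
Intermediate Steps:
$C = 24$
$v{\left(o \right)} = 24$
$487 + v{\left(-3 \right)} = 487 + 24 = 511$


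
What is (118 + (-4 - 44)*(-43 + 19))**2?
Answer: 1612900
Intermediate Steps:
(118 + (-4 - 44)*(-43 + 19))**2 = (118 - 48*(-24))**2 = (118 + 1152)**2 = 1270**2 = 1612900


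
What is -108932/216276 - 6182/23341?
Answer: -969900011/1262024529 ≈ -0.76853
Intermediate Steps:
-108932/216276 - 6182/23341 = -108932*1/216276 - 6182*1/23341 = -27233/54069 - 6182/23341 = -969900011/1262024529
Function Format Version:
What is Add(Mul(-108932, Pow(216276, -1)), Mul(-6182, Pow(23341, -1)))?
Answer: Rational(-969900011, 1262024529) ≈ -0.76853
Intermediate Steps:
Add(Mul(-108932, Pow(216276, -1)), Mul(-6182, Pow(23341, -1))) = Add(Mul(-108932, Rational(1, 216276)), Mul(-6182, Rational(1, 23341))) = Add(Rational(-27233, 54069), Rational(-6182, 23341)) = Rational(-969900011, 1262024529)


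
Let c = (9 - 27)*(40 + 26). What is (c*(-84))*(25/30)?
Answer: 83160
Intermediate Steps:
c = -1188 (c = -18*66 = -1188)
(c*(-84))*(25/30) = (-1188*(-84))*(25/30) = 99792*(25*(1/30)) = 99792*(⅚) = 83160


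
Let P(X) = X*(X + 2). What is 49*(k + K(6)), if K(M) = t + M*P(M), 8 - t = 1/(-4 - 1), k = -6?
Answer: 71099/5 ≈ 14220.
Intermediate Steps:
P(X) = X*(2 + X)
t = 41/5 (t = 8 - 1/(-4 - 1) = 8 - 1/(-5) = 8 - 1*(-1/5) = 8 + 1/5 = 41/5 ≈ 8.2000)
K(M) = 41/5 + M**2*(2 + M) (K(M) = 41/5 + M*(M*(2 + M)) = 41/5 + M**2*(2 + M))
49*(k + K(6)) = 49*(-6 + (41/5 + 6**2*(2 + 6))) = 49*(-6 + (41/5 + 36*8)) = 49*(-6 + (41/5 + 288)) = 49*(-6 + 1481/5) = 49*(1451/5) = 71099/5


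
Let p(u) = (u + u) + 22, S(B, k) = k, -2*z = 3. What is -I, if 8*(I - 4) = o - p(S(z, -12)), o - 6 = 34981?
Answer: -35021/8 ≈ -4377.6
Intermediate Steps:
z = -3/2 (z = -1/2*3 = -3/2 ≈ -1.5000)
o = 34987 (o = 6 + 34981 = 34987)
p(u) = 22 + 2*u (p(u) = 2*u + 22 = 22 + 2*u)
I = 35021/8 (I = 4 + (34987 - (22 + 2*(-12)))/8 = 4 + (34987 - (22 - 24))/8 = 4 + (34987 - 1*(-2))/8 = 4 + (34987 + 2)/8 = 4 + (1/8)*34989 = 4 + 34989/8 = 35021/8 ≈ 4377.6)
-I = -1*35021/8 = -35021/8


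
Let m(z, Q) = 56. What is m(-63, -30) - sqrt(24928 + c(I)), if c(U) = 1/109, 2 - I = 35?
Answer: 56 - sqrt(296169677)/109 ≈ -101.89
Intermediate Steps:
I = -33 (I = 2 - 1*35 = 2 - 35 = -33)
c(U) = 1/109
m(-63, -30) - sqrt(24928 + c(I)) = 56 - sqrt(24928 + 1/109) = 56 - sqrt(2717153/109) = 56 - sqrt(296169677)/109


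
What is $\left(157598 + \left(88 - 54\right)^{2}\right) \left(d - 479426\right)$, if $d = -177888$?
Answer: $-104351226756$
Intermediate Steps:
$\left(157598 + \left(88 - 54\right)^{2}\right) \left(d - 479426\right) = \left(157598 + \left(88 - 54\right)^{2}\right) \left(-177888 - 479426\right) = \left(157598 + 34^{2}\right) \left(-657314\right) = \left(157598 + 1156\right) \left(-657314\right) = 158754 \left(-657314\right) = -104351226756$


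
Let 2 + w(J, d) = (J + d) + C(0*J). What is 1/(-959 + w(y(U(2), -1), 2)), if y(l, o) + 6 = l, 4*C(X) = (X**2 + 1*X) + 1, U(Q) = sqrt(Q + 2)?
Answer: -4/3851 ≈ -0.0010387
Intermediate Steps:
U(Q) = sqrt(2 + Q)
C(X) = 1/4 + X/4 + X**2/4 (C(X) = ((X**2 + 1*X) + 1)/4 = ((X**2 + X) + 1)/4 = ((X + X**2) + 1)/4 = (1 + X + X**2)/4 = 1/4 + X/4 + X**2/4)
y(l, o) = -6 + l
w(J, d) = -7/4 + J + d (w(J, d) = -2 + ((J + d) + (1/4 + (0*J)/4 + (0*J)**2/4)) = -2 + ((J + d) + (1/4 + (1/4)*0 + (1/4)*0**2)) = -2 + ((J + d) + (1/4 + 0 + (1/4)*0)) = -2 + ((J + d) + (1/4 + 0 + 0)) = -2 + ((J + d) + 1/4) = -2 + (1/4 + J + d) = -7/4 + J + d)
1/(-959 + w(y(U(2), -1), 2)) = 1/(-959 + (-7/4 + (-6 + sqrt(2 + 2)) + 2)) = 1/(-959 + (-7/4 + (-6 + sqrt(4)) + 2)) = 1/(-959 + (-7/4 + (-6 + 2) + 2)) = 1/(-959 + (-7/4 - 4 + 2)) = 1/(-959 - 15/4) = 1/(-3851/4) = -4/3851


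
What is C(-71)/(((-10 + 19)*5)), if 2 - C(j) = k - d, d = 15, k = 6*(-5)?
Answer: 47/45 ≈ 1.0444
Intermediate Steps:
k = -30
C(j) = 47 (C(j) = 2 - (-30 - 1*15) = 2 - (-30 - 15) = 2 - 1*(-45) = 2 + 45 = 47)
C(-71)/(((-10 + 19)*5)) = 47/(((-10 + 19)*5)) = 47/((9*5)) = 47/45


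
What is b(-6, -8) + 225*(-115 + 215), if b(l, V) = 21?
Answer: 22521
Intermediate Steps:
b(-6, -8) + 225*(-115 + 215) = 21 + 225*(-115 + 215) = 21 + 225*100 = 21 + 22500 = 22521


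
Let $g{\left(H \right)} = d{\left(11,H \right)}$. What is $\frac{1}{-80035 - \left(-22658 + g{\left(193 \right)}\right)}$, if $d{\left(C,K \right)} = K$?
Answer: $- \frac{1}{57570} \approx -1.737 \cdot 10^{-5}$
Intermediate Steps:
$g{\left(H \right)} = H$
$\frac{1}{-80035 - \left(-22658 + g{\left(193 \right)}\right)} = \frac{1}{-80035 + \left(22658 - 193\right)} = \frac{1}{-80035 + 22465} = \frac{1}{-57570} = - \frac{1}{57570}$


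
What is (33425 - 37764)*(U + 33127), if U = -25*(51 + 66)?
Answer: -131046478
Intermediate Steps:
U = -2925 (U = -25*117 = -2925)
(33425 - 37764)*(U + 33127) = (33425 - 37764)*(-2925 + 33127) = -4339*30202 = -131046478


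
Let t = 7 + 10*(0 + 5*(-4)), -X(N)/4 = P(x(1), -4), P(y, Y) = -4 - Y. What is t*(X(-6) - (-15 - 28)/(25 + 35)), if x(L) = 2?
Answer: -8299/60 ≈ -138.32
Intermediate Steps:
X(N) = 0 (X(N) = -4*(-4 - 1*(-4)) = -4*(-4 + 4) = -4*0 = 0)
t = -193 (t = 7 + 10*(0 - 20) = 7 + 10*(-20) = 7 - 200 = -193)
t*(X(-6) - (-15 - 28)/(25 + 35)) = -193*(0 - (-15 - 28)/(25 + 35)) = -193*(0 - (-43)/60) = -193*(0 - 1*(-43/60)) = -193*(0 + 43/60) = -193*43/60 = -8299/60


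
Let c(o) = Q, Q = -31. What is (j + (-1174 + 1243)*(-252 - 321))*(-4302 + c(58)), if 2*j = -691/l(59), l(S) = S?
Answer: 20218024981/118 ≈ 1.7134e+8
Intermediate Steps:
j = -691/118 (j = (-691/59)/2 = (-691*1/59)/2 = (½)*(-691/59) = -691/118 ≈ -5.8559)
c(o) = -31
(j + (-1174 + 1243)*(-252 - 321))*(-4302 + c(58)) = (-691/118 + (-1174 + 1243)*(-252 - 321))*(-4302 - 31) = (-691/118 + 69*(-573))*(-4333) = (-691/118 - 39537)*(-4333) = -4666057/118*(-4333) = 20218024981/118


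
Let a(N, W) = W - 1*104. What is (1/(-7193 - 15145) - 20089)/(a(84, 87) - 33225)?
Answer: 448748083/742559796 ≈ 0.60433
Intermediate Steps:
a(N, W) = -104 + W (a(N, W) = W - 104 = -104 + W)
(1/(-7193 - 15145) - 20089)/(a(84, 87) - 33225) = (1/(-7193 - 15145) - 20089)/((-104 + 87) - 33225) = (1/(-22338) - 20089)/(-17 - 33225) = (-1/22338 - 20089)/(-33242) = -448748083/22338*(-1/33242) = 448748083/742559796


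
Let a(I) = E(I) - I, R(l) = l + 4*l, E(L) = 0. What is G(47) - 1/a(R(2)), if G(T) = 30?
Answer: 301/10 ≈ 30.100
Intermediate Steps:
R(l) = 5*l
a(I) = -I (a(I) = 0 - I = -I)
G(47) - 1/a(R(2)) = 30 - 1/((-5*2)) = 30 - 1/((-1*10)) = 30 - 1/(-10) = 30 - 1*(-1/10) = 30 + 1/10 = 301/10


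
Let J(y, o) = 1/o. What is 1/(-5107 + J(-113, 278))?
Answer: -278/1419745 ≈ -0.00019581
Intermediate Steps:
1/(-5107 + J(-113, 278)) = 1/(-5107 + 1/278) = 1/(-1419745/278) = -278/1419745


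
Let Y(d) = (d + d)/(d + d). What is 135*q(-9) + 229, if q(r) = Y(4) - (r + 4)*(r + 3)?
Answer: -3686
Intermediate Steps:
Y(d) = 1 (Y(d) = (2*d)/((2*d)) = (2*d)*(1/(2*d)) = 1)
q(r) = 1 - (3 + r)*(4 + r) (q(r) = 1 - (r + 4)*(r + 3) = 1 - (4 + r)*(3 + r) = 1 - (3 + r)*(4 + r))
135*q(-9) + 229 = 135*(-11 - 1*(-9)**2 - 7*(-9)) + 229 = 135*(-11 - 1*81 + 63) + 229 = 135*(-11 - 81 + 63) + 229 = 135*(-29) + 229 = -3915 + 229 = -3686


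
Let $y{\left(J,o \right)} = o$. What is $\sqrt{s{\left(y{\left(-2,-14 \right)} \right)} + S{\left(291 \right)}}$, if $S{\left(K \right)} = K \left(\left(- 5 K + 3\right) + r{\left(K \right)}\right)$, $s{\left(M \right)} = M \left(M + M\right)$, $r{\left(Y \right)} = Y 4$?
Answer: $2 i \sqrt{20854} \approx 288.82 i$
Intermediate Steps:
$r{\left(Y \right)} = 4 Y$
$s{\left(M \right)} = 2 M^{2}$ ($s{\left(M \right)} = M 2 M = 2 M^{2}$)
$S{\left(K \right)} = K \left(3 - K\right)$ ($S{\left(K \right)} = K \left(\left(- 5 K + 3\right) + 4 K\right) = K \left(\left(3 - 5 K\right) + 4 K\right) = K \left(3 - K\right)$)
$\sqrt{s{\left(y{\left(-2,-14 \right)} \right)} + S{\left(291 \right)}} = \sqrt{2 \left(-14\right)^{2} + 291 \left(3 - 291\right)} = \sqrt{2 \cdot 196 + 291 \left(3 - 291\right)} = \sqrt{392 + 291 \left(-288\right)} = \sqrt{392 - 83808} = \sqrt{-83416} = 2 i \sqrt{20854}$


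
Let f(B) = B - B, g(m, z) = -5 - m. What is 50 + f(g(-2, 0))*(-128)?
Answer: 50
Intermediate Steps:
f(B) = 0
50 + f(g(-2, 0))*(-128) = 50 + 0*(-128) = 50 + 0 = 50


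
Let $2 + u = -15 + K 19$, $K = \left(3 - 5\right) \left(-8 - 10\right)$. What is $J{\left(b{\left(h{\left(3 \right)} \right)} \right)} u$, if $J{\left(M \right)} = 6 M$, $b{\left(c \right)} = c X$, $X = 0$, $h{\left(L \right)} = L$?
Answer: $0$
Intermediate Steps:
$b{\left(c \right)} = 0$ ($b{\left(c \right)} = c 0 = 0$)
$K = 36$ ($K = \left(-2\right) \left(-18\right) = 36$)
$u = 667$ ($u = -2 + \left(-15 + 36 \cdot 19\right) = -2 + \left(-15 + 684\right) = -2 + 669 = 667$)
$J{\left(b{\left(h{\left(3 \right)} \right)} \right)} u = 6 \cdot 0 \cdot 667 = 0 \cdot 667 = 0$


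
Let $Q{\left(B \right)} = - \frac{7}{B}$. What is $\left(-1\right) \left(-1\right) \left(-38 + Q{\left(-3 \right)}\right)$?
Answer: $- \frac{107}{3} \approx -35.667$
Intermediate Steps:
$\left(-1\right) \left(-1\right) \left(-38 + Q{\left(-3 \right)}\right) = \left(-1\right) \left(-1\right) \left(-38 - \frac{7}{-3}\right) = 1 \left(-38 - - \frac{7}{3}\right) = 1 \left(-38 + \frac{7}{3}\right) = 1 \left(- \frac{107}{3}\right) = - \frac{107}{3}$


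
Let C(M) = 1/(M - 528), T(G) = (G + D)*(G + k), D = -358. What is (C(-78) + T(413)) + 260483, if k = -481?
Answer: 155586257/606 ≈ 2.5674e+5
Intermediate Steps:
T(G) = (-481 + G)*(-358 + G) (T(G) = (G - 358)*(G - 481) = (-358 + G)*(-481 + G) = (-481 + G)*(-358 + G))
C(M) = 1/(-528 + M)
(C(-78) + T(413)) + 260483 = (1/(-528 - 78) + (172198 + 413² - 839*413)) + 260483 = (1/(-606) + (172198 + 170569 - 346507)) + 260483 = (-1/606 - 3740) + 260483 = -2266441/606 + 260483 = 155586257/606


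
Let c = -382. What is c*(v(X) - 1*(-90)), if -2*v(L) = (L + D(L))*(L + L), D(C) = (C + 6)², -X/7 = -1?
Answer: 436244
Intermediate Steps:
X = 7 (X = -7*(-1) = 7)
D(C) = (6 + C)²
v(L) = -L*(L + (6 + L)²) (v(L) = -(L + (6 + L)²)*(L + L)/2 = -(L + (6 + L)²)*2*L/2 = -L*(L + (6 + L)²))
c*(v(X) - 1*(-90)) = -382*(-1*7*(7 + (6 + 7)²) - 1*(-90)) = -382*(-1*7*(7 + 13²) + 90) = -382*(-1*7*(7 + 169) + 90) = -382*(-1*7*176 + 90) = -382*(-1232 + 90) = -382*(-1142) = 436244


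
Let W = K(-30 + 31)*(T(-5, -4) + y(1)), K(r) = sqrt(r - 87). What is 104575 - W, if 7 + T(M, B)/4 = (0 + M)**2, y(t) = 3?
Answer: 104575 - 75*I*sqrt(86) ≈ 1.0458e+5 - 695.52*I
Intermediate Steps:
T(M, B) = -28 + 4*M**2 (T(M, B) = -28 + 4*(0 + M)**2 = -28 + 4*M**2)
K(r) = sqrt(-87 + r)
W = 75*I*sqrt(86) (W = sqrt(-87 + (-30 + 31))*((-28 + 4*(-5)**2) + 3) = sqrt(-87 + 1)*((-28 + 4*25) + 3) = sqrt(-86)*((-28 + 100) + 3) = (I*sqrt(86))*(72 + 3) = (I*sqrt(86))*75 = 75*I*sqrt(86) ≈ 695.52*I)
104575 - W = 104575 - 75*I*sqrt(86)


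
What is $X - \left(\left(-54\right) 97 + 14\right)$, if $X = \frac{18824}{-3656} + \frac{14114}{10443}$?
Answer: $\frac{24913161743}{4772451} \approx 5220.2$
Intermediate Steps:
$X = - \frac{18122281}{4772451}$ ($X = 18824 \left(- \frac{1}{3656}\right) + 14114 \cdot \frac{1}{10443} = - \frac{2353}{457} + \frac{14114}{10443} = - \frac{18122281}{4772451} \approx -3.7973$)
$X - \left(\left(-54\right) 97 + 14\right) = - \frac{18122281}{4772451} - \left(\left(-54\right) 97 + 14\right) = - \frac{18122281}{4772451} - \left(-5238 + 14\right) = - \frac{18122281}{4772451} - -5224 = - \frac{18122281}{4772451} + 5224 = \frac{24913161743}{4772451}$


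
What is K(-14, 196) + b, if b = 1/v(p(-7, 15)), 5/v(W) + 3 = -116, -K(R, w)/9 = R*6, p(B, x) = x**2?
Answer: 3661/5 ≈ 732.20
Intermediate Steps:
K(R, w) = -54*R (K(R, w) = -9*R*6 = -54*R)
v(W) = -5/119 (v(W) = 5/(-3 - 116) = 5/(-119) = 5*(-1/119) = -5/119)
b = -119/5 (b = 1/(-5/119) = -119/5 ≈ -23.800)
K(-14, 196) + b = -54*(-14) - 119/5 = 756 - 119/5 = 3661/5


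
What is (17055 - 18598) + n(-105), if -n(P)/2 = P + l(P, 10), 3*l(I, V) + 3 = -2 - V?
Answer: -1323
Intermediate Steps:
l(I, V) = -5/3 - V/3 (l(I, V) = -1 + (-2 - V)/3 = -1 + (-⅔ - V/3) = -5/3 - V/3)
n(P) = 10 - 2*P (n(P) = -2*(P + (-5/3 - ⅓*10)) = -2*(P + (-5/3 - 10/3)) = -2*(P - 5) = -2*(-5 + P) = 10 - 2*P)
(17055 - 18598) + n(-105) = (17055 - 18598) + (10 - 2*(-105)) = -1543 + (10 + 210) = -1543 + 220 = -1323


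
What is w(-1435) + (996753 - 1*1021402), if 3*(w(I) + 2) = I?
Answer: -75388/3 ≈ -25129.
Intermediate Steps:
w(I) = -2 + I/3
w(-1435) + (996753 - 1*1021402) = (-2 + (⅓)*(-1435)) + (996753 - 1*1021402) = (-2 - 1435/3) + (996753 - 1021402) = -1441/3 - 24649 = -75388/3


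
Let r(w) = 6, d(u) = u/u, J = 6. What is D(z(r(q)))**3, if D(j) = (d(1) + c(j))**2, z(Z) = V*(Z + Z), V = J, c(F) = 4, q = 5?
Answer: 15625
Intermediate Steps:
V = 6
d(u) = 1
z(Z) = 12*Z (z(Z) = 6*(Z + Z) = 6*(2*Z) = 12*Z)
D(j) = 25 (D(j) = (1 + 4)**2 = 5**2 = 25)
D(z(r(q)))**3 = 25**3 = 15625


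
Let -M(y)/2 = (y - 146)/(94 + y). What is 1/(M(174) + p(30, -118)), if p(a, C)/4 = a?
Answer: 67/8026 ≈ 0.0083479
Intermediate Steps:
p(a, C) = 4*a
M(y) = -2*(-146 + y)/(94 + y) (M(y) = -2*(y - 146)/(94 + y) = -2*(-146 + y)/(94 + y))
1/(M(174) + p(30, -118)) = 1/(2*(146 - 1*174)/(94 + 174) + 4*30) = 1/(2*(146 - 174)/268 + 120) = 1/(2*(1/268)*(-28) + 120) = 1/(-14/67 + 120) = 1/(8026/67) = 67/8026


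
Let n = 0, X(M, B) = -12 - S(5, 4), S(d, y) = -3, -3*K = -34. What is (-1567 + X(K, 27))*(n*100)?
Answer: 0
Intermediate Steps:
K = 34/3 (K = -1/3*(-34) = 34/3 ≈ 11.333)
X(M, B) = -9 (X(M, B) = -12 - 1*(-3) = -12 + 3 = -9)
(-1567 + X(K, 27))*(n*100) = (-1567 - 9)*(0*100) = -1576*0 = 0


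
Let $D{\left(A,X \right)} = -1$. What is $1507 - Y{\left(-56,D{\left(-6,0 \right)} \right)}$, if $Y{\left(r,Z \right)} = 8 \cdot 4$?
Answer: $1475$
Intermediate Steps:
$Y{\left(r,Z \right)} = 32$
$1507 - Y{\left(-56,D{\left(-6,0 \right)} \right)} = 1507 - 32 = 1475$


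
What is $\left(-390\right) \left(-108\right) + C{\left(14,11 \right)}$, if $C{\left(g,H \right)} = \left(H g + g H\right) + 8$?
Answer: $42436$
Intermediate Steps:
$C{\left(g,H \right)} = 8 + 2 H g$ ($C{\left(g,H \right)} = \left(H g + H g\right) + 8 = 2 H g + 8 = 8 + 2 H g$)
$\left(-390\right) \left(-108\right) + C{\left(14,11 \right)} = \left(-390\right) \left(-108\right) + \left(8 + 2 \cdot 11 \cdot 14\right) = 42120 + \left(8 + 308\right) = 42120 + 316 = 42436$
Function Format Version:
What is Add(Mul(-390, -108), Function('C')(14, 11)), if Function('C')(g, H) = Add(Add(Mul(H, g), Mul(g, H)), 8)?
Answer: 42436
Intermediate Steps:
Function('C')(g, H) = Add(8, Mul(2, H, g)) (Function('C')(g, H) = Add(Add(Mul(H, g), Mul(H, g)), 8) = Add(Mul(2, H, g), 8) = Add(8, Mul(2, H, g)))
Add(Mul(-390, -108), Function('C')(14, 11)) = Add(Mul(-390, -108), Add(8, Mul(2, 11, 14))) = Add(42120, Add(8, 308)) = Add(42120, 316) = 42436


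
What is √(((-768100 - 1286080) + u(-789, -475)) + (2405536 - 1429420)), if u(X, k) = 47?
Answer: I*√1078017 ≈ 1038.3*I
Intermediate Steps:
√(((-768100 - 1286080) + u(-789, -475)) + (2405536 - 1429420)) = √(((-768100 - 1286080) + 47) + (2405536 - 1429420)) = √((-2054180 + 47) + 976116) = √(-2054133 + 976116) = √(-1078017) = I*√1078017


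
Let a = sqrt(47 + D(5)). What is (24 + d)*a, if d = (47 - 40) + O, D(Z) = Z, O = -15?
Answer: 32*sqrt(13) ≈ 115.38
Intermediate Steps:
d = -8 (d = (47 - 40) - 15 = 7 - 15 = -8)
a = 2*sqrt(13) (a = sqrt(47 + 5) = sqrt(52) = 2*sqrt(13) ≈ 7.2111)
(24 + d)*a = (24 - 8)*(2*sqrt(13)) = 16*(2*sqrt(13)) = 32*sqrt(13)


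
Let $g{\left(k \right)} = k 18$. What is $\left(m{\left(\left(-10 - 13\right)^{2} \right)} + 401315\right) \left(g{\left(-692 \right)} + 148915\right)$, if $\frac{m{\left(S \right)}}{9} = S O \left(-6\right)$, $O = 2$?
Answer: $46966867997$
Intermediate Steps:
$g{\left(k \right)} = 18 k$
$m{\left(S \right)} = - 108 S$ ($m{\left(S \right)} = 9 S 2 \left(-6\right) = 9 \cdot 2 S \left(-6\right) = 9 \left(- 12 S\right) = - 108 S$)
$\left(m{\left(\left(-10 - 13\right)^{2} \right)} + 401315\right) \left(g{\left(-692 \right)} + 148915\right) = \left(- 108 \left(-10 - 13\right)^{2} + 401315\right) \left(18 \left(-692\right) + 148915\right) = \left(- 108 \left(-23\right)^{2} + 401315\right) \left(-12456 + 148915\right) = \left(\left(-108\right) 529 + 401315\right) 136459 = \left(-57132 + 401315\right) 136459 = 344183 \cdot 136459 = 46966867997$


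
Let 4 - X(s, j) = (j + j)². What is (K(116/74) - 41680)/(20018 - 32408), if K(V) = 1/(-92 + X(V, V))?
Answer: 1860706803/553122640 ≈ 3.3640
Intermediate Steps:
X(s, j) = 4 - 4*j² (X(s, j) = 4 - (j + j)² = 4 - (2*j)² = 4 - 4*j²)
K(V) = 1/(-88 - 4*V²) (K(V) = 1/(-92 + (4 - 4*V²)) = 1/(-88 - 4*V²))
(K(116/74) - 41680)/(20018 - 32408) = (-1/(88 + 4*(116/74)²) - 41680)/(20018 - 32408) = (-1/(88 + 4*(116*(1/74))²) - 41680)/(-12390) = (-1/(88 + 4*(58/37)²) - 41680)*(-1/12390) = (-1/(88 + 4*(3364/1369)) - 41680)*(-1/12390) = (-1/(88 + 13456/1369) - 41680)*(-1/12390) = (-1/133928/1369 - 41680)*(-1/12390) = (-1*1369/133928 - 41680)*(-1/12390) = (-1369/133928 - 41680)*(-1/12390) = -5582120409/133928*(-1/12390) = 1860706803/553122640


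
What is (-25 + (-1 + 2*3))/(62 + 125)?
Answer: -20/187 ≈ -0.10695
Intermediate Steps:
(-25 + (-1 + 2*3))/(62 + 125) = (-25 + (-1 + 6))/187 = (-25 + 5)*(1/187) = -20*1/187 = -20/187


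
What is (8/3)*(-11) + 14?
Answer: -46/3 ≈ -15.333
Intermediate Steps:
(8/3)*(-11) + 14 = -88/3 + 14 = -46/3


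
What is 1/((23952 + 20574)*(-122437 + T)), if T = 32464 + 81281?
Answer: -1/387019992 ≈ -2.5838e-9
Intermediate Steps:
T = 113745
1/((23952 + 20574)*(-122437 + T)) = 1/((23952 + 20574)*(-122437 + 113745)) = 1/(44526*(-8692)) = 1/(-387019992) = -1/387019992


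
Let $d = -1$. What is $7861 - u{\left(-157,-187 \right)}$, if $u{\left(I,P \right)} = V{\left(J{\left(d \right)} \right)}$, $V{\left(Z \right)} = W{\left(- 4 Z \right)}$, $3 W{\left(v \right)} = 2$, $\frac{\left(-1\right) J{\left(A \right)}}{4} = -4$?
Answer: $\frac{23581}{3} \approx 7860.3$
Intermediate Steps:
$J{\left(A \right)} = 16$ ($J{\left(A \right)} = \left(-4\right) \left(-4\right) = 16$)
$W{\left(v \right)} = \frac{2}{3}$ ($W{\left(v \right)} = \frac{1}{3} \cdot 2 = \frac{2}{3}$)
$V{\left(Z \right)} = \frac{2}{3}$
$u{\left(I,P \right)} = \frac{2}{3}$
$7861 - u{\left(-157,-187 \right)} = 7861 - \frac{2}{3} = \frac{23581}{3}$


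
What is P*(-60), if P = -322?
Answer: 19320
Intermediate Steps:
P*(-60) = -322*(-60) = 19320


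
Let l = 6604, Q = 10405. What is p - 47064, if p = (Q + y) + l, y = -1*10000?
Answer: -40055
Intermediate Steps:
y = -10000
p = 7009 (p = (10405 - 10000) + 6604 = 405 + 6604 = 7009)
p - 47064 = 7009 - 47064 = -40055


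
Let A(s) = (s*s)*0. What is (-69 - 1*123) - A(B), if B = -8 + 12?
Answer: -192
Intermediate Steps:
B = 4
A(s) = 0 (A(s) = s**2*0 = 0)
(-69 - 1*123) - A(B) = (-69 - 1*123) - 1*0 = (-69 - 123) + 0 = -192 + 0 = -192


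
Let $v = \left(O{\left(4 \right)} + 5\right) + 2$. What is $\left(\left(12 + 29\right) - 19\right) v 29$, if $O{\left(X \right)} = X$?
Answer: $7018$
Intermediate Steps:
$v = 11$ ($v = \left(4 + 5\right) + 2 = 9 + 2 = 11$)
$\left(\left(12 + 29\right) - 19\right) v 29 = \left(\left(12 + 29\right) - 19\right) 11 \cdot 29 = \left(41 - 19\right) 11 \cdot 29 = 22 \cdot 11 \cdot 29 = 242 \cdot 29 = 7018$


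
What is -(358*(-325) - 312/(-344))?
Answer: 5003011/43 ≈ 1.1635e+5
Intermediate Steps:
-(358*(-325) - 312/(-344)) = -(-116350 - 312*(-1/344)) = -(-116350 + 39/43) = -1*(-5003011/43) = 5003011/43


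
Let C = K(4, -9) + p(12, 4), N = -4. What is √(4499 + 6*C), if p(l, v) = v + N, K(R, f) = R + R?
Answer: √4547 ≈ 67.431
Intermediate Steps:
K(R, f) = 2*R
p(l, v) = -4 + v (p(l, v) = v - 4 = -4 + v)
C = 8 (C = 2*4 + (-4 + 4) = 8 + 0 = 8)
√(4499 + 6*C) = √(4499 + 6*8) = √(4499 + 48) = √4547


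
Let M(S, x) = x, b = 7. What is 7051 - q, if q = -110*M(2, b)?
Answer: 7821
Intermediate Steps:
q = -770 (q = -110*7 = -770)
7051 - q = 7051 - 1*(-770) = 7051 + 770 = 7821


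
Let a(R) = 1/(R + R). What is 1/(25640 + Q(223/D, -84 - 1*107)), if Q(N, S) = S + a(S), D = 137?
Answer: 382/9721517 ≈ 3.9294e-5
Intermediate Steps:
a(R) = 1/(2*R)
Q(N, S) = S + 1/(2*S)
1/(25640 + Q(223/D, -84 - 1*107)) = 1/(25640 + ((-84 - 1*107) + 1/(2*(-84 - 1*107)))) = 1/(25640 + ((-84 - 107) + 1/(2*(-84 - 107)))) = 1/(25640 + (-191 + (½)/(-191))) = 1/(25640 + (-191 + (½)*(-1/191))) = 1/(25640 + (-191 - 1/382)) = 1/(25640 - 72963/382) = 1/(9721517/382) = 382/9721517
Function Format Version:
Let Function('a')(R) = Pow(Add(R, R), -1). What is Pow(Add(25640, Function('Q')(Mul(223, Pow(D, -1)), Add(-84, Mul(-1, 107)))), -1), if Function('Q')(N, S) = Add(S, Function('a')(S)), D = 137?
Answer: Rational(382, 9721517) ≈ 3.9294e-5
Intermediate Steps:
Function('a')(R) = Mul(Rational(1, 2), Pow(R, -1)) (Function('a')(R) = Pow(Mul(2, R), -1) = Mul(Rational(1, 2), Pow(R, -1)))
Function('Q')(N, S) = Add(S, Mul(Rational(1, 2), Pow(S, -1)))
Pow(Add(25640, Function('Q')(Mul(223, Pow(D, -1)), Add(-84, Mul(-1, 107)))), -1) = Pow(Add(25640, Add(Add(-84, Mul(-1, 107)), Mul(Rational(1, 2), Pow(Add(-84, Mul(-1, 107)), -1)))), -1) = Pow(Add(25640, Add(Add(-84, -107), Mul(Rational(1, 2), Pow(Add(-84, -107), -1)))), -1) = Pow(Add(25640, Add(-191, Mul(Rational(1, 2), Pow(-191, -1)))), -1) = Pow(Add(25640, Add(-191, Mul(Rational(1, 2), Rational(-1, 191)))), -1) = Pow(Add(25640, Add(-191, Rational(-1, 382))), -1) = Pow(Add(25640, Rational(-72963, 382)), -1) = Pow(Rational(9721517, 382), -1) = Rational(382, 9721517)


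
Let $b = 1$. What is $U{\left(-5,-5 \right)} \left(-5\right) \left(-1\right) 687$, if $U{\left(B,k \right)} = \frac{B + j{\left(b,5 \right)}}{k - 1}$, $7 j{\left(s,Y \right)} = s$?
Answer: $\frac{19465}{7} \approx 2780.7$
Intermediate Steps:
$j{\left(s,Y \right)} = \frac{s}{7}$
$U{\left(B,k \right)} = \frac{\frac{1}{7} + B}{-1 + k}$ ($U{\left(B,k \right)} = \frac{B + \frac{1}{7} \cdot 1}{k - 1} = \frac{B + \frac{1}{7}}{-1 + k} = \frac{\frac{1}{7} + B}{-1 + k}$)
$U{\left(-5,-5 \right)} \left(-5\right) \left(-1\right) 687 = \frac{\frac{1}{7} - 5}{-1 - 5} \left(-5\right) \left(-1\right) 687 = \frac{1}{-6} \left(- \frac{34}{7}\right) \left(-5\right) \left(-1\right) 687 = \left(- \frac{1}{6}\right) \left(- \frac{34}{7}\right) \left(-5\right) \left(-1\right) 687 = \frac{17}{21} \left(-5\right) \left(-1\right) 687 = \left(- \frac{85}{21}\right) \left(-1\right) 687 = \frac{85}{21} \cdot 687 = \frac{19465}{7}$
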